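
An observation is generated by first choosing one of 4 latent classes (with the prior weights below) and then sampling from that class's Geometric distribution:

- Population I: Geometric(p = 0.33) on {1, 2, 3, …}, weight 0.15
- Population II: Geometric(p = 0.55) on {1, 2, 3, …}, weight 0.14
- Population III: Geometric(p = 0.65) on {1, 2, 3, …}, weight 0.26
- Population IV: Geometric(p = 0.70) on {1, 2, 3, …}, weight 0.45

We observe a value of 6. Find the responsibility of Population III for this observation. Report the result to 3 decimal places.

The responsibility of component k is P(Z=k) f_k(x) divided by Σ_j P(Z=j) f_j(x).
Geometric probabilities:
  f_I = 0.33·(1−0.33)^5 = 0.33·0.135013 = 0.0445541
  f_II = 0.55·(1−0.55)^5 = 0.55·0.0184528 = 0.010149
  f_III = 0.65·(1−0.65)^5 = 0.65·0.00525219 = 0.00341392
  f_IV = 0.70·(1−0.70)^5 = 0.70·0.00243 = 0.001701
Multiply by the mixture weights:
  P(Z=I)·f_I = 0.15 × 0.0445541 = 0.00668312
  P(Z=II)·f_II = 0.14 × 0.010149 = 0.00142087
  P(Z=III)·f_III = 0.26 × 0.00341392 = 0.00088762
  P(Z=IV)·f_IV = 0.45 × 0.001701 = 0.00076545
Normaliser: 0.00668312 + 0.00142087 + 0.00088762 + 0.00076545 = 0.00975706
P(Population III | the observation) = 0.00088762 / 0.00975706 ≈ 0.091

0.091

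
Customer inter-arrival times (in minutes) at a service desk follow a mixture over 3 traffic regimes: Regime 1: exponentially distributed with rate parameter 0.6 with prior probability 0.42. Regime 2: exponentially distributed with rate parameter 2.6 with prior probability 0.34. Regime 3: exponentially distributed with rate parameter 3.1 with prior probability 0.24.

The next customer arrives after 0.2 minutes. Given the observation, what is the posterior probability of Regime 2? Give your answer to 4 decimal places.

Posterior ∝ prior × likelihood, so P(k | x) ∝ w_k f_k(x); normalise over all components.
Evaluate each component's likelihood at the observed value:
  p_1 = 0.532152
  p_2 = 1.54575
  p_3 = 1.66763
Prior × likelihood for each component:
  w_1·p_1 = 0.42 × 0.532152 = 0.223504
  w_2·p_2 = 0.34 × 1.54575 = 0.525556
  w_3·p_3 = 0.24 × 1.66763 = 0.400231
Denominator: 0.223504 + 0.525556 + 0.400231 = 1.14929
So the posterior for Regime 2 is 0.525556 / 1.14929 ≈ 0.4573.

0.4573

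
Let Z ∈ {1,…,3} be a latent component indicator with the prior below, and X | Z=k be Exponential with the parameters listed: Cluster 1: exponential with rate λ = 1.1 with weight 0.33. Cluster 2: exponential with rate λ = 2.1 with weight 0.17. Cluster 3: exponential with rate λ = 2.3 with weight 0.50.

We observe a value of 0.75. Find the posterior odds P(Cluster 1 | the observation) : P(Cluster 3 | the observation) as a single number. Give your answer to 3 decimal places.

0.776

Since P(k|x) ∝ π_k f_k(x), the posterior odds are π_i f_i(x) / (π_j f_j(x)).
Exponential densities:
  L_1 = 0.482058
  L_2 = 0.434716
  L_3 = 0.409798
Odds = (0.33/0.50) × (0.482058/0.409798) = 0.66 × 1.17633 ≈ 0.776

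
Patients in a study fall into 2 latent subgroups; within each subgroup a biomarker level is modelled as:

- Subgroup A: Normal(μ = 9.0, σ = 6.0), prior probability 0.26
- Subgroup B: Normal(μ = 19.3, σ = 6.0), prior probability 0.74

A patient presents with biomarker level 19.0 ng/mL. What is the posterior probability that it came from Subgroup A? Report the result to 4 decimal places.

By Bayes' theorem, P(k | x) = π_k f_k(x) / Σ_j π_j f_j(x).
Component likelihoods at x = 19.0 ng/mL:
  p_A = 0.0165795
  p_B = 0.0664073
Weight by the priors:
  π_A·p_A = 0.26 × 0.0165795 = 0.00431068
  π_B·p_B = 0.74 × 0.0664073 = 0.0491414
Marginal: 0.00431068 + 0.0491414 = 0.0534521
Responsibility of Subgroup A: 0.00431068 / 0.0534521 ≈ 0.0806

0.0806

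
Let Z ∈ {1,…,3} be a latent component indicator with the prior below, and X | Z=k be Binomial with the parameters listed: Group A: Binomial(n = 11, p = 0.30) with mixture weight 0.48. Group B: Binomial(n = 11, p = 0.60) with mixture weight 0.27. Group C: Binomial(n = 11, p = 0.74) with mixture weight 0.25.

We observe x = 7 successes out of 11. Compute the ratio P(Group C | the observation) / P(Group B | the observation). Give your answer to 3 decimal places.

Since P(k|x) ∝ w_k f_k(x), the posterior odds are w_i f_i(x) / (w_j f_j(x)).
Evaluate each component's likelihood at the observed value:
  L_A = 0.0173283
  L_B = 0.23649
  L_C = 0.183244
Odds = (0.25/0.27) × (0.183244/0.23649) = 0.925926 × 0.774848 ≈ 0.717

0.717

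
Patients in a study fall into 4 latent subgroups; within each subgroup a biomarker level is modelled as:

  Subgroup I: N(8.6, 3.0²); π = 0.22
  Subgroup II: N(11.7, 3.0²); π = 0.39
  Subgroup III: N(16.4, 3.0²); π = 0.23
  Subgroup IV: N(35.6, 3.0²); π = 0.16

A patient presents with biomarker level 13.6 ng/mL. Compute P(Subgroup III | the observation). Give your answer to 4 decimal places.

The responsibility of component k is π_k f_k(x) divided by Σ_j π_j f_j(x).
Evaluate each component's likelihood at the observed value:
  L_I = (1/(3.0·√(2π)))·exp(−(13.6−8.6)²/(2·3.0²)) = 0.132981·exp(-1.38889) = 0.033159
  L_II = (1/(3.0·√(2π)))·exp(−(13.6−11.7)²/(2·3.0²)) = 0.132981·exp(-0.20056) = 0.108815
  L_III = (1/(3.0·√(2π)))·exp(−(13.6−16.4)²/(2·3.0²)) = 0.132981·exp(-0.43556) = 0.0860259
  L_IV = (1/(3.0·√(2π)))·exp(−(13.6−35.6)²/(2·3.0²)) = 0.132981·exp(-26.88889) = 2.79314e-13
Unnormalised posteriors:
  π_I·L_I = 0.22 × 0.033159 = 0.00729499
  π_II·L_II = 0.39 × 0.108815 = 0.0424378
  π_III·L_III = 0.23 × 0.0860259 = 0.019786
  π_IV·L_IV = 0.16 × 2.79314e-13 = 4.46902e-14
Normaliser: 0.00729499 + 0.0424378 + 0.019786 + 4.46902e-14 = 0.0695188
So the posterior for Subgroup III is 0.019786 / 0.0695188 ≈ 0.2846.

0.2846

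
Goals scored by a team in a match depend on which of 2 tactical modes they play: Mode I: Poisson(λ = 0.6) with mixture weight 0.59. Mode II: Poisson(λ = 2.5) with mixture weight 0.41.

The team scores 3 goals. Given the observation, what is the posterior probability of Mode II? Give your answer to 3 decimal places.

The responsibility of component k is P(Z=k) f_k(x) divided by Σ_j P(Z=j) f_j(x).
Poisson probabilities:
  f_I = e^(−0.6)·0.6^3/3! = 0.0197572
  f_II = e^(−2.5)·2.5^3/3! = 0.213763
Prior × likelihood for each component:
  P(Z=I)·f_I = 0.59 × 0.0197572 = 0.0116568
  P(Z=II)·f_II = 0.41 × 0.213763 = 0.0876428
Denominator: 0.0116568 + 0.0876428 = 0.0992996
So the posterior for Mode II is 0.0876428 / 0.0992996 ≈ 0.883.

0.883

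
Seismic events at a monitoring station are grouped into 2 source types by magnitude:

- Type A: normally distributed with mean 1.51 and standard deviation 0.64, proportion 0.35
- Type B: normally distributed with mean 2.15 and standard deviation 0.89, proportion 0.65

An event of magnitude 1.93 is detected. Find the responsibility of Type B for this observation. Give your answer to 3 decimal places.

0.616

Posterior ∝ prior × likelihood, so P(k | x) ∝ π_k f_k(x); normalise over all components.
Normal densities:
  L_A = 0.502589
  L_B = 0.434762
Multiply by the mixture weights:
  π_A·L_A = 0.35 × 0.502589 = 0.175906
  π_B·L_B = 0.65 × 0.434762 = 0.282595
Denominator: 0.175906 + 0.282595 = 0.458501
P(Type B | x) = 0.282595 / 0.458501 ≈ 0.616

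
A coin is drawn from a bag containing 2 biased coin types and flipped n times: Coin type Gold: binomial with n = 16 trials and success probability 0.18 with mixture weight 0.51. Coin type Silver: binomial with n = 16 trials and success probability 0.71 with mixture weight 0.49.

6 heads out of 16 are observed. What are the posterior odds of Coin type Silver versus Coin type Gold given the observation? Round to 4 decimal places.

Since P(k|x) ∝ w_k f_k(x), the posterior odds are w_i f_i(x) / (w_j f_j(x)).
Binomial probabilities:
  p_Gold = C(16,6)·0.18^6·0.82^10 = 8008·3.40122e-05·0.137448 = 0.0374367
  p_Silver = C(16,6)·0.71^6·0.29^10 = 8008·0.1281·4.20707e-06 = 0.00431573
Odds = (0.49/0.51) × (0.00431573/0.0374367) = 0.960784 × 0.115281 ≈ 0.1108

0.1108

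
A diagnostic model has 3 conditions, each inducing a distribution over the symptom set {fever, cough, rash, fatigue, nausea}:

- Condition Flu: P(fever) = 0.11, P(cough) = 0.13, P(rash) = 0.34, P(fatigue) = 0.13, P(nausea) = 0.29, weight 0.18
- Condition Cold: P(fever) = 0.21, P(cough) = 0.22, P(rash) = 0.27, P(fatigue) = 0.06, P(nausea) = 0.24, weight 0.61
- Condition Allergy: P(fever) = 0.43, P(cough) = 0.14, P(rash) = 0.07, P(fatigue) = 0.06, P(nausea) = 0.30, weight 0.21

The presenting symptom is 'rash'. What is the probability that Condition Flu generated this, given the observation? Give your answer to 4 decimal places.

The responsibility of component k is π_k f_k(x) divided by Σ_j π_j f_j(x).
Categorical probabilities:
  L_Flu = P(rash | comp) = 0.34
  L_Cold = P(rash | comp) = 0.27
  L_Allergy = P(rash | comp) = 0.07
Multiply by the mixture weights:
  π_Flu·L_Flu = 0.18 × 0.34 = 0.0612
  π_Cold·L_Cold = 0.61 × 0.27 = 0.1647
  π_Allergy·L_Allergy = 0.21 × 0.07 = 0.0147
Marginal: 0.0612 + 0.1647 + 0.0147 = 0.2406
P(Condition Flu | 'rash') ≈ 0.2544

0.2544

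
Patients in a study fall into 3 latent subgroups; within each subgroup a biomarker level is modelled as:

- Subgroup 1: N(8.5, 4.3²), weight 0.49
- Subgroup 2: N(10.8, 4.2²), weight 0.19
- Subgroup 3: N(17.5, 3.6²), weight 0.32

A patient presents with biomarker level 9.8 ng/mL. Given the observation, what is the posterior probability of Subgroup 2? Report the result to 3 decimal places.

The responsibility of component k is w_k f_k(x) divided by Σ_j w_j f_j(x).
Normal densities:
  p_1 = 0.0886327
  p_2 = 0.0923317
  p_3 = 0.011251
Weight by the priors:
  w_1·p_1 = 0.49 × 0.0886327 = 0.04343
  w_2·p_2 = 0.19 × 0.0923317 = 0.017543
  w_3·p_3 = 0.32 × 0.011251 = 0.00360033
Normaliser: 0.04343 + 0.017543 + 0.00360033 = 0.0645734
Responsibility of Subgroup 2: 0.017543 / 0.0645734 ≈ 0.272

0.272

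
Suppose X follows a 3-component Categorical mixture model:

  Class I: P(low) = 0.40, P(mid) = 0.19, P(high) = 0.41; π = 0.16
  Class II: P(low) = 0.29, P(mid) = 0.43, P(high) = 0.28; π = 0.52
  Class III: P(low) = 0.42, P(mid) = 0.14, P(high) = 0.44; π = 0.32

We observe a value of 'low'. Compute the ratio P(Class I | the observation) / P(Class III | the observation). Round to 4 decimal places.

0.4762

Posterior odds = (π_i f_i(x)) / (π_j f_j(x)); the normalising sum cancels.
Evaluate each component's likelihood at the observed value:
  p_I = 0.4
  p_II = 0.29
  p_III = 0.42
0.064 / 0.1344 ≈ 0.4762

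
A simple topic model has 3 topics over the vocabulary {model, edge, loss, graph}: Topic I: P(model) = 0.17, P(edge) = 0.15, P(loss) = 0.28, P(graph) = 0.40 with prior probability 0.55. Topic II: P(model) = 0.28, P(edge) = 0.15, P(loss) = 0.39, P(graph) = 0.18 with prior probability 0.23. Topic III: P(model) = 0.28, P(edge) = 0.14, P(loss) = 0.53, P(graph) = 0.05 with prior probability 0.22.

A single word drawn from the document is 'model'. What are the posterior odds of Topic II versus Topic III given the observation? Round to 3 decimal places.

Since P(k|x) ∝ P(Z=k) f_k(x), the posterior odds are P(Z=i) f_i(x) / (P(Z=j) f_j(x)).
Categorical probabilities:
  L_I = 0.17
  L_II = 0.28
  L_III = 0.28
Posterior odds = (P(Z=II)·L_II) / (P(Z=III)·L_III) = (0.23·0.28) / (0.22·0.28) = 0.0644 / 0.0616 ≈ 1.045

1.045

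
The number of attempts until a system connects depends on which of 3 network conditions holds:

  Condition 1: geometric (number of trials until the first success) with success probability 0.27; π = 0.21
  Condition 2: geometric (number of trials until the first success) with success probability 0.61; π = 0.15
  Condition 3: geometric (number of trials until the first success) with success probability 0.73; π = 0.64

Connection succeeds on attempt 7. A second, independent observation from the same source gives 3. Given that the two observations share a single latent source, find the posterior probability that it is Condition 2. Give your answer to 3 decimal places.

The responsibility of component k is π_k f_k(x) divided by Σ_j π_j f_j(x).
Since both observations come from the same component, the likelihood for component k is f_k(x₁)·f_k(x₂).
  L_1 = [0.0408602] × [0.143883] = 0.00587909
  L_2 = [0.00214643] × [0.092781] = 0.000199148
  L_3 = [0.000282817] × [0.053217] = 1.50507e-05
Prior × likelihood for each component:
  π_1·L_1 = 0.21 × 0.00587909 = 0.00123461
  π_2·L_2 = 0.15 × 0.000199148 = 2.98722e-05
  π_3·L_3 = 0.64 × 1.50507e-05 = 9.63243e-06
Normaliser: 0.00123461 + 2.98722e-05 + 9.63243e-06 = 0.00127411
Responsibility of Condition 2: 2.98722e-05 / 0.00127411 ≈ 0.023

0.023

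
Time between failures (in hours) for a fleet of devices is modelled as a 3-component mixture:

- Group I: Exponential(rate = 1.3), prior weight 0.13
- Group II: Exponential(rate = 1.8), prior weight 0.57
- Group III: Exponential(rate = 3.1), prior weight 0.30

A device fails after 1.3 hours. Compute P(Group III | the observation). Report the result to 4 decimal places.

0.1128

P(component k | x) = π_k·f_k(x) / marginal(x), where marginal(x) = Σ_j π_j·f_j(x).
Component likelihoods at x = 1.3 hours:
  L_I = 0.239875
  L_II = 0.17339
  L_III = 0.0551004
Prior × likelihood for each component:
  π_I·L_I = 0.13 × 0.239875 = 0.0311838
  π_II·L_II = 0.57 × 0.17339 = 0.0988322
  π_III·L_III = 0.30 × 0.0551004 = 0.0165301
Normaliser: 0.0311838 + 0.0988322 + 0.0165301 = 0.146546
So the posterior for Group III is 0.0165301 / 0.146546 ≈ 0.1128.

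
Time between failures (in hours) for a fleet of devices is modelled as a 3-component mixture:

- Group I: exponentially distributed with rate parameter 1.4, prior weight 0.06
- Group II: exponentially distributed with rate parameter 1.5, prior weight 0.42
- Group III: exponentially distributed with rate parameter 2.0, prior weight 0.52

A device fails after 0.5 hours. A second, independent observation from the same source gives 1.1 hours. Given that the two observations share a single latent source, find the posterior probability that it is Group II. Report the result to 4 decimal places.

Posterior ∝ prior × likelihood, so P(k | x) ∝ π_k f_k(x); normalise over all components.
Since both observations come from the same component, the likelihood for component k is f_k(x₁)·f_k(x₂).
  p_I = [1.4·e^(−1.4·0.5) = 1.4·e^(−0.7000) = 0.695219] × [0.300134] = 0.208659
  p_II = [1.5·e^(−1.5·0.5) = 1.5·e^(−0.7500) = 0.70855] × [0.288075] = 0.204115
  p_III = [2.0·e^(−2.0·0.5) = 2.0·e^(−1.0000) = 0.735759] × [0.221606] = 0.163049
Multiply by the mixture weights:
  π_I·p_I = 0.06 × 0.208659 = 0.0125195
  π_II·p_II = 0.42 × 0.204115 = 0.0857285
  π_III·p_III = 0.52 × 0.163049 = 0.0847854
Denominator: 0.0125195 + 0.0857285 + 0.0847854 = 0.183033
Responsibility of Group II: 0.0857285 / 0.183033 ≈ 0.4684

0.4684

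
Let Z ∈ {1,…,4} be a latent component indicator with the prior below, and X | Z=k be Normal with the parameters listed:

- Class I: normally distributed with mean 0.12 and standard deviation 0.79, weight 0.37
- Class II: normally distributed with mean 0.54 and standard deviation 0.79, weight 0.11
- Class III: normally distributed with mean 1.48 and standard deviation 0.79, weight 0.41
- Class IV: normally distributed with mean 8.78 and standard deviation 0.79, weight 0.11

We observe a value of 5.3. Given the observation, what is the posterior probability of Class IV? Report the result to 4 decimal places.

0.6620

P(component k | x) = π_k·f_k(x) / marginal(x), where marginal(x) = Σ_j π_j·f_j(x).
Normal densities:
  L_I = (1/(0.79·√(2π)))·exp(−(5.3−0.12)²/(2·0.79²)) = 0.504990·exp(-21.49688) = 2.32975e-10
  L_II = (1/(0.79·√(2π)))·exp(−(5.3−0.54)²/(2·0.79²)) = 0.504990·exp(-18.15222) = 6.60502e-09
  L_III = (1/(0.79·√(2π)))·exp(−(5.3−1.48)²/(2·0.79²)) = 0.504990·exp(-11.69075) = 4.2272e-06
  L_IV = (1/(0.79·√(2π)))·exp(−(5.3−8.78)²/(2·0.79²)) = 0.504990·exp(-9.70229) = 3.08767e-05
Prior × likelihood for each component:
  π_I·L_I = 0.37 × 2.32975e-10 = 8.62006e-11
  π_II·L_II = 0.11 × 6.60502e-09 = 7.26553e-10
  π_III·L_III = 0.41 × 4.2272e-06 = 1.73315e-06
  π_IV·L_IV = 0.11 × 3.08767e-05 = 3.39644e-06
Denominator: 8.62006e-11 + 7.26553e-10 + 1.73315e-06 + 3.39644e-06 = 5.13041e-06
So the posterior for Class IV is 3.39644e-06 / 5.13041e-06 ≈ 0.6620.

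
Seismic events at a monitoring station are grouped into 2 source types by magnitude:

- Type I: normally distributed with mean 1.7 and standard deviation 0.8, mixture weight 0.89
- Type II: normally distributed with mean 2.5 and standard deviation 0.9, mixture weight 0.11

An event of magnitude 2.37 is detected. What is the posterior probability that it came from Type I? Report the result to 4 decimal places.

Posterior ∝ prior × likelihood, so P(k | x) ∝ π_k f_k(x); normalise over all components.
Component likelihoods at x = 2.37:
  p_I = (1/(0.8·√(2π)))·exp(−(2.37−1.7)²/(2·0.8²)) = 0.498678·exp(-0.35070) = 0.351165
  p_II = (1/(0.9·√(2π)))·exp(−(2.37−2.5)²/(2·0.9²)) = 0.443269·exp(-0.01043) = 0.438669
Unnormalised posteriors:
  π_I·p_I = 0.89 × 0.351165 = 0.312537
  π_II·p_II = 0.11 × 0.438669 = 0.0482536
Sum: 0.312537 + 0.0482536 = 0.360791
P(Type I | x) ≈ 0.8663

0.8663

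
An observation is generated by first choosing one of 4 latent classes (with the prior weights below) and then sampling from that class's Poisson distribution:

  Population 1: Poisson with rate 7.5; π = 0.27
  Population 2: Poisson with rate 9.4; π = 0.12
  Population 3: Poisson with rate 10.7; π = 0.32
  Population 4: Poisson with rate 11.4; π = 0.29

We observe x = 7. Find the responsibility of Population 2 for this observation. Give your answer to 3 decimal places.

Posterior ∝ prior × likelihood, so P(k | x) ∝ π_k f_k(x); normalise over all components.
Evaluate each component's likelihood at the observed value:
  p_1 = e^(−7.5)·7.5^7/7! = 0.146484
  p_2 = e^(−9.4)·9.4^7/7! = 0.106438
  p_3 = e^(−10.7)·10.7^7/7! = 0.0718298
  p_4 = e^(−11.4)·11.4^7/7! = 0.0555836
Weight by the priors:
  π_1·p_1 = 0.27 × 0.146484 = 0.0395506
  π_2·p_2 = 0.12 × 0.106438 = 0.0127725
  π_3·p_3 = 0.32 × 0.0718298 = 0.0229856
  π_4·p_4 = 0.29 × 0.0555836 = 0.0161192
Evidence: 0.0395506 + 0.0127725 + 0.0229856 + 0.0161192 = 0.091428
So the posterior for Population 2 is 0.0127725 / 0.091428 ≈ 0.140.

0.140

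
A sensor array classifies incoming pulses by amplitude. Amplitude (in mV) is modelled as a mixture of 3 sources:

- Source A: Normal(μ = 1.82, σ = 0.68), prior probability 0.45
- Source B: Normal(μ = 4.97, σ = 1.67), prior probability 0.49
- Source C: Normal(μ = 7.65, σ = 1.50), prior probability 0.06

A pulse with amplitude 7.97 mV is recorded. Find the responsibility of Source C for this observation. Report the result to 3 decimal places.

0.401

The responsibility of component k is π_k f_k(x) divided by Σ_j π_j f_j(x).
Evaluate each component's likelihood at the observed value:
  L_A = 1.01534e-18
  L_B = 0.047582
  L_C = 0.259978
Prior × likelihood for each component:
  π_A·L_A = 0.45 × 1.01534e-18 = 4.56903e-19
  π_B·L_B = 0.49 × 0.047582 = 0.0233152
  π_C·L_C = 0.06 × 0.259978 = 0.0155987
Denominator: 4.56903e-19 + 0.0233152 + 0.0155987 = 0.0389138
P(Source C | data) ≈ 0.401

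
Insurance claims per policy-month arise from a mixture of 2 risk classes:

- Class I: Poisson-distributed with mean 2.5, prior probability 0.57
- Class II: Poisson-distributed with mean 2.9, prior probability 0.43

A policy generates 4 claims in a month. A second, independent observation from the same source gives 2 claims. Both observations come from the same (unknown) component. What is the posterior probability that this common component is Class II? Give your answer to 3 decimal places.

Posterior ∝ prior × likelihood, so P(k | x) ∝ π_k f_k(x); normalise over all components.
Since both observations come from the same component, the likelihood for component k is f_k(x₁)·f_k(x₂).
  f_I = [0.133602] × [0.256516] = 0.034271
  f_II = [0.162154] × [0.231373] = 0.0375179
Weight by the priors:
  π_I·f_I = 0.57 × 0.034271 = 0.0195345
  π_II·f_II = 0.43 × 0.0375179 = 0.0161327
Denominator: 0.0195345 + 0.0161327 = 0.0356672
Responsibility of Class II: 0.0161327 / 0.0356672 ≈ 0.452

0.452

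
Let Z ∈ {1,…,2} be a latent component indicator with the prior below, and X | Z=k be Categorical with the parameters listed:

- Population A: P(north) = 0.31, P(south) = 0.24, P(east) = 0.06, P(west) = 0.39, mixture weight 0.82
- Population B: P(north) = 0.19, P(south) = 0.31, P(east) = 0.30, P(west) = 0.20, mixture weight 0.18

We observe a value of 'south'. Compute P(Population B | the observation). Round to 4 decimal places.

By Bayes' theorem, P(k | x) = π_k f_k(x) / Σ_j π_j f_j(x).
Component likelihoods at x = 'south':
  L_A = 0.24
  L_B = 0.31
Unnormalised posteriors:
  π_A·L_A = 0.82 × 0.24 = 0.1968
  π_B·L_B = 0.18 × 0.31 = 0.0558
Sum: 0.1968 + 0.0558 = 0.2526
Responsibility of Population B: 0.0558 / 0.2526 ≈ 0.2209

0.2209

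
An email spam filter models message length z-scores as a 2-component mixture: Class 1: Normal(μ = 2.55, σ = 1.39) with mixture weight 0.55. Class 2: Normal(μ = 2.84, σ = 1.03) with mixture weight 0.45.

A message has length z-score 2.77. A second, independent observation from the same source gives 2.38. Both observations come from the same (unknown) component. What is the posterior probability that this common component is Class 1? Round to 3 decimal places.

Posterior ∝ prior × likelihood, so P(k | x) ∝ π_k f_k(x); normalise over all components.
Since both observations come from the same component, the likelihood for component k is f_k(x₁)·f_k(x₂).
  f_1 = [(1/(1.39·√(2π)))·exp(−(2.77−2.55)²/(2·1.39²)) = 0.287009·exp(-0.01253) = 0.283436] × [0.28487] = 0.0807426
  f_2 = [(1/(1.03·√(2π)))·exp(−(2.77−2.84)²/(2·1.03²)) = 0.387323·exp(-0.00231) = 0.386429] × [0.35056] = 0.135467
Multiply by the mixture weights:
  π_1·f_1 = 0.55 × 0.0807426 = 0.0444084
  π_2·f_2 = 0.45 × 0.135467 = 0.0609599
Sum: 0.0444084 + 0.0609599 = 0.105368
Responsibility of Class 1: 0.0444084 / 0.105368 ≈ 0.421

0.421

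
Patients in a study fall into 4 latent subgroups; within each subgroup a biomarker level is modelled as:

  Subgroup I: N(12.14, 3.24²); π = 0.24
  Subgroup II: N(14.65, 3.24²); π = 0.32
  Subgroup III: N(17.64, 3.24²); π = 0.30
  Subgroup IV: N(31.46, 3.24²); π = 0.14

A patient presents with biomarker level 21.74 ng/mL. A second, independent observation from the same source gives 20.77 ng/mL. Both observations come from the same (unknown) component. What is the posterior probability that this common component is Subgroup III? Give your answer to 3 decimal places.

The responsibility of component k is π_k f_k(x) divided by Σ_j π_j f_j(x).
Since both observations come from the same component, the likelihood for component k is f_k(x₁)·f_k(x₂).
  p_I = [0.00152756] × [0.00354633] = 5.41722e-06
  p_II = [0.0112344] × [0.0206826] = 0.000232356
  p_III = [0.0552896] × [0.0772169] = 0.00426929
  p_IV = [0.00136785] × [0.000532741] = 7.28712e-07
Weight by the priors:
  π_I·p_I = 0.24 × 5.41722e-06 = 1.30013e-06
  π_II·p_II = 0.32 × 0.000232356 = 7.43539e-05
  π_III·p_III = 0.30 × 0.00426929 = 0.00128079
  π_IV·p_IV = 0.14 × 7.28712e-07 = 1.0202e-07
Marginal: 1.30013e-06 + 7.43539e-05 + 0.00128079 + 1.0202e-07 = 0.00135654
Responsibility of Subgroup III: 0.00128079 / 0.00135654 ≈ 0.944

0.944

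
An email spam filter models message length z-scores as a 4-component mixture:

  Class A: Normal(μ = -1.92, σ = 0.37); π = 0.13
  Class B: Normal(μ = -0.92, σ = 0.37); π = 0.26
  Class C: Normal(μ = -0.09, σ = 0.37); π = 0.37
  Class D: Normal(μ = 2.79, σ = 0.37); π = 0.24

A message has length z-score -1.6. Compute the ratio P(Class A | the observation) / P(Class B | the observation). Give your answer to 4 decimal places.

Posterior odds = (π_i f_i(x)) / (π_j f_j(x)); the normalising sum cancels.
Normal densities:
  L_A = 0.741795
  L_B = 0.199187
  L_C = 0.000260659
  L_D = 2.90939e-31
Odds = (0.13/0.26) × (0.741795/0.199187) = 0.5 × 3.72411 ≈ 1.8621

1.8621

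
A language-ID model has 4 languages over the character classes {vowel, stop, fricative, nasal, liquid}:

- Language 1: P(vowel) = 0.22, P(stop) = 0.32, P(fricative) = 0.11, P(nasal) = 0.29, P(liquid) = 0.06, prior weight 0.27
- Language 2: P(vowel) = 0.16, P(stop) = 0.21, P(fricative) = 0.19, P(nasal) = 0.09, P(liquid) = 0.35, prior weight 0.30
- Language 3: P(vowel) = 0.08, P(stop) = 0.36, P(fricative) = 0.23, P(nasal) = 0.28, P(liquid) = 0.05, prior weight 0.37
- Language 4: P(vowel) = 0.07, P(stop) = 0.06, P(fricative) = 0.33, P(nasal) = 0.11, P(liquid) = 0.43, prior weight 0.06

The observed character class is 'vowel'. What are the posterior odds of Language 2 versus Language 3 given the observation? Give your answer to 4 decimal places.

1.6216

Only the two components matter; the odds are (w_i f_i(x)) / (w_j f_j(x)).
Categorical probabilities:
  p_1 = 0.22
  p_2 = 0.16
  p_3 = 0.08
  p_4 = 0.07
0.048 / 0.0296 ≈ 1.6216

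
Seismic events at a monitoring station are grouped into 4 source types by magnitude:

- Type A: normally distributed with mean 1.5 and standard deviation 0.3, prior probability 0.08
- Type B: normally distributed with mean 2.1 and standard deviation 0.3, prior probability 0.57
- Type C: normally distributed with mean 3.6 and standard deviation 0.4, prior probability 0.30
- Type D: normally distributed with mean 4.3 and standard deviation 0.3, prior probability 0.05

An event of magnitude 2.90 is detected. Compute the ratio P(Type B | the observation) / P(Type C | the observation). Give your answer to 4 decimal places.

Posterior odds = (w_i f_i(x)) / (w_j f_j(x)); the normalising sum cancels.
Normal densities:
  f_A = 2.48202e-05
  f_B = 0.0379866
  f_C = 0.215693
  f_D = 2.48202e-05
Odds = (0.57/0.30) × (0.0379866/0.215693) = 1.9 × 0.176114 ≈ 0.3346

0.3346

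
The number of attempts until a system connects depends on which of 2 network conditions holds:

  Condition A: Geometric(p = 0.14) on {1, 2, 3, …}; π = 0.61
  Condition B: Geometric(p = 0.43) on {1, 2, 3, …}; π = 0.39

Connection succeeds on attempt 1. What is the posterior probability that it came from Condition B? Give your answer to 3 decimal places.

0.663

The responsibility of component k is π_k f_k(x) divided by Σ_j π_j f_j(x).
Evaluate each component's likelihood at the observed value:
  f_A = 0.14·(1−0.14)^0 = 0.14·1 = 0.14
  f_B = 0.43·(1−0.43)^0 = 0.43·1 = 0.43
Prior × likelihood for each component:
  π_A·f_A = 0.61 × 0.14 = 0.0854
  π_B·f_B = 0.39 × 0.43 = 0.1677
Denominator: 0.0854 + 0.1677 = 0.2531
So the posterior for Condition B is 0.1677 / 0.2531 ≈ 0.663.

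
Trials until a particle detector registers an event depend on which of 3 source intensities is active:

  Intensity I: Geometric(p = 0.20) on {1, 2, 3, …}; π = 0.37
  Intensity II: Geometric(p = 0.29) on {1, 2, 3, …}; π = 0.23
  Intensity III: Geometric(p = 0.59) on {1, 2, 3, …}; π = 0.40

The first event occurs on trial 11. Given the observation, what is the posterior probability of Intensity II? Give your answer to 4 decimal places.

By Bayes' theorem, P(k | x) = w_k f_k(x) / Σ_j w_j f_j(x).
Evaluate each component's likelihood at the observed value:
  p_I = 0.0214748
  p_II = 0.00944021
  p_III = 7.91937e-05
Prior × likelihood for each component:
  w_I·p_I = 0.37 × 0.0214748 = 0.00794569
  w_II·p_II = 0.23 × 0.00944021 = 0.00217125
  w_III·p_III = 0.40 × 7.91937e-05 = 3.16775e-05
Denominator: 0.00794569 + 0.00217125 + 3.16775e-05 = 0.0101486
P(Intensity II | x) ≈ 0.2139

0.2139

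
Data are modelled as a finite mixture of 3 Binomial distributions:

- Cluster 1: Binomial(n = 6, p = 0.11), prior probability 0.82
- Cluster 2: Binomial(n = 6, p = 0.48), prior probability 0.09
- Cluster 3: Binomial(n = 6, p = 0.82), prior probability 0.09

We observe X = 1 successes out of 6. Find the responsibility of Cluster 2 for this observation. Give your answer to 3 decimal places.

Apply Bayes' rule: the posterior for each component is proportional to its prior times its likelihood at x.
Component likelihoods at x = 1 successes out of 6:
  p_1 = 0.368548
  p_2 = 0.109499
  p_3 = 0.000929667
Unnormalised posteriors:
  π_1·p_1 = 0.82 × 0.368548 = 0.302209
  π_2·p_2 = 0.09 × 0.109499 = 0.00985489
  π_3·p_3 = 0.09 × 0.000929667 = 8.36701e-05
Evidence: 0.302209 + 0.00985489 + 8.36701e-05 = 0.312148
P(Cluster 2 | x) ≈ 0.032

0.032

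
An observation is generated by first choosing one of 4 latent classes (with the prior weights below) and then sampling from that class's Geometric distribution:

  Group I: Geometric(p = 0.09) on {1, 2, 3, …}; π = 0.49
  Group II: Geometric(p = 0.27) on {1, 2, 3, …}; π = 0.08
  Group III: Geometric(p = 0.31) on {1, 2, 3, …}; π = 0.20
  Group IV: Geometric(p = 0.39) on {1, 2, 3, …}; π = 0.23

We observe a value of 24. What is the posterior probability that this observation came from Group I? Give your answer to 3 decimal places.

P(component k | x) = π_k·f_k(x) / marginal(x), where marginal(x) = Σ_j π_j·f_j(x).
Component likelihoods at x = 24:
  f_I = 0.0102848
  f_II = 0.000193995
  f_III = 6.09384e-05
  f_IV = 4.50454e-06
Multiply by the mixture weights:
  π_I·f_I = 0.49 × 0.0102848 = 0.00503954
  π_II·f_II = 0.08 × 0.000193995 = 1.55196e-05
  π_III·f_III = 0.20 × 6.09384e-05 = 1.21877e-05
  π_IV·f_IV = 0.23 × 4.50454e-06 = 1.03605e-06
Evidence: 0.00503954 + 1.55196e-05 + 1.21877e-05 + 1.03605e-06 = 0.00506828
P(Group I | the observation) = 0.00503954 / 0.00506828 ≈ 0.994

0.994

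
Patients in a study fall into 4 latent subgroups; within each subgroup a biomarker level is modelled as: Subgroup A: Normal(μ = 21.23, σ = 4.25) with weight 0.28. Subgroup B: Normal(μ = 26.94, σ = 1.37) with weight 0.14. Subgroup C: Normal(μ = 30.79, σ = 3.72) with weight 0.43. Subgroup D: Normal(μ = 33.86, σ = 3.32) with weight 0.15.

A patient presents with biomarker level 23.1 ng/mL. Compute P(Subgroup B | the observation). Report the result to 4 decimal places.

P(component k | x) = π_k·f_k(x) / marginal(x), where marginal(x) = Σ_j π_j·f_j(x).
Component likelihoods at x = 23.1 ng/mL:
  f_A = (1/(4.25·√(2π)))·exp(−(23.1−21.23)²/(2·4.25²)) = 0.093869·exp(-0.09680) = 0.0852082
  f_B = (1/(1.37·√(2π)))·exp(−(23.1−26.94)²/(2·1.37²)) = 0.291199·exp(-3.92818) = 0.00573064
  f_C = (1/(3.72·√(2π)))·exp(−(23.1−30.79)²/(2·3.72²)) = 0.107243·exp(-2.13667) = 0.0126597
  f_D = (1/(3.32·√(2π)))·exp(−(23.1−33.86)²/(2·3.32²)) = 0.120163·exp(-5.25192) = 0.000629348
Unnormalised posteriors:
  π_A·f_A = 0.28 × 0.0852082 = 0.0238583
  π_B·f_B = 0.14 × 0.00573064 = 0.000802289
  π_C·f_C = 0.43 × 0.0126597 = 0.00544368
  π_D·f_D = 0.15 × 0.000629348 = 9.44022e-05
Denominator: 0.0238583 + 0.000802289 + 0.00544368 + 9.44022e-05 = 0.0301987
So the posterior for Subgroup B is 0.000802289 / 0.0301987 ≈ 0.0266.

0.0266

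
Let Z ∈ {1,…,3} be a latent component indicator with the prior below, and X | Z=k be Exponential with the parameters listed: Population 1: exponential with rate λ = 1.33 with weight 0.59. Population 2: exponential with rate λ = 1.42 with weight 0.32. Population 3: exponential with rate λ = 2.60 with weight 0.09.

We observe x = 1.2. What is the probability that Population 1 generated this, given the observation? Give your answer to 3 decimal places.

P(component k | x) = w_k·f_k(x) / marginal(x), where marginal(x) = Σ_j w_j·f_j(x).
Component likelihoods at x = 1.2:
  L_1 = 1.33·e^(−1.33·1.2) = 1.33·e^(−1.5960) = 0.269599
  L_2 = 1.42·e^(−1.42·1.2) = 1.42·e^(−1.7040) = 0.258375
  L_3 = 2.60·e^(−2.60·1.2) = 2.60·e^(−3.1200) = 0.114809
Multiply by the mixture weights:
  w_1·L_1 = 0.59 × 0.269599 = 0.159063
  w_2·L_2 = 0.32 × 0.258375 = 0.08268
  w_3·L_3 = 0.09 × 0.114809 = 0.0103328
Marginal: 0.159063 + 0.08268 + 0.0103328 = 0.252076
So the posterior for Population 1 is 0.159063 / 0.252076 ≈ 0.631.

0.631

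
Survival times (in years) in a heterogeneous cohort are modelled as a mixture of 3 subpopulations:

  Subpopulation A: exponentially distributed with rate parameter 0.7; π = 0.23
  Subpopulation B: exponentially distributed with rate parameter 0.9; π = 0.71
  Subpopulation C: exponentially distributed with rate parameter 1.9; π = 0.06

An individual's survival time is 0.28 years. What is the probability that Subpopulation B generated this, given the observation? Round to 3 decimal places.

The responsibility of component k is π_k f_k(x) divided by Σ_j π_j f_j(x).
Evaluate each component's likelihood at the observed value:
  L_A = 0.7·e^(−0.7·0.28) = 0.7·e^(−0.1960) = 0.575409
  L_B = 0.9·e^(−0.9·0.28) = 0.9·e^(−0.2520) = 0.69952
  L_C = 1.9·e^(−1.9·0.28) = 1.9·e^(−0.5320) = 1.11611
Weight by the priors:
  π_A·L_A = 0.23 × 0.575409 = 0.132344
  π_B·L_B = 0.71 × 0.69952 = 0.496659
  π_C·L_C = 0.06 × 1.11611 = 0.0669669
Denominator: 0.132344 + 0.496659 + 0.0669669 = 0.69597
Responsibility of Subpopulation B: 0.496659 / 0.69597 ≈ 0.714

0.714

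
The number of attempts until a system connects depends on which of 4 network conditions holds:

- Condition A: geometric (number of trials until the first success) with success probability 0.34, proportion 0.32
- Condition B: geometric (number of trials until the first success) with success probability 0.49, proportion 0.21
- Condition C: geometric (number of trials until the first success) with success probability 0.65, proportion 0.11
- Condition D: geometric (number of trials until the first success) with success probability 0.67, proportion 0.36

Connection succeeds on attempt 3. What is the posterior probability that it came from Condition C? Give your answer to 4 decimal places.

0.0802

The responsibility of component k is π_k f_k(x) divided by Σ_j π_j f_j(x).
Geometric probabilities:
  p_A = 0.34·(1−0.34)^2 = 0.34·0.4356 = 0.148104
  p_B = 0.49·(1−0.49)^2 = 0.49·0.2601 = 0.127449
  p_C = 0.65·(1−0.65)^2 = 0.65·0.1225 = 0.079625
  p_D = 0.67·(1−0.67)^2 = 0.67·0.1089 = 0.072963
Prior × likelihood for each component:
  π_A·p_A = 0.32 × 0.148104 = 0.0473933
  π_B·p_B = 0.21 × 0.127449 = 0.0267643
  π_C·p_C = 0.11 × 0.079625 = 0.00875875
  π_D·p_D = 0.36 × 0.072963 = 0.0262667
Evidence: 0.0473933 + 0.0267643 + 0.00875875 + 0.0262667 = 0.109183
P(Condition C | 3) ≈ 0.0802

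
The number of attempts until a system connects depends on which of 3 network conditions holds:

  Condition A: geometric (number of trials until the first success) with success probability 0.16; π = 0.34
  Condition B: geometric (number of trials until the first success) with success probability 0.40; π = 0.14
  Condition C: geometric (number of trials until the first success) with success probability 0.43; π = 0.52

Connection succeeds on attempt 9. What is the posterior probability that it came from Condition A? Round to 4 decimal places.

0.7971

Apply Bayes' rule: the posterior for each component is proportional to its prior times its likelihood at x.
Geometric probabilities:
  L_A = 0.16·(1−0.16)^8 = 0.16·0.247876 = 0.0396601
  L_B = 0.40·(1−0.40)^8 = 0.40·0.0167962 = 0.00671846
  L_C = 0.43·(1−0.43)^8 = 0.43·0.0111429 = 0.00479145
Multiply by the mixture weights:
  w_A·L_A = 0.34 × 0.0396601 = 0.0134844
  w_B·L_B = 0.14 × 0.00671846 = 0.000940585
  w_C·L_C = 0.52 × 0.00479145 = 0.00249156
Normaliser: 0.0134844 + 0.000940585 + 0.00249156 = 0.0169166
Responsibility of Condition A: 0.0134844 / 0.0169166 ≈ 0.7971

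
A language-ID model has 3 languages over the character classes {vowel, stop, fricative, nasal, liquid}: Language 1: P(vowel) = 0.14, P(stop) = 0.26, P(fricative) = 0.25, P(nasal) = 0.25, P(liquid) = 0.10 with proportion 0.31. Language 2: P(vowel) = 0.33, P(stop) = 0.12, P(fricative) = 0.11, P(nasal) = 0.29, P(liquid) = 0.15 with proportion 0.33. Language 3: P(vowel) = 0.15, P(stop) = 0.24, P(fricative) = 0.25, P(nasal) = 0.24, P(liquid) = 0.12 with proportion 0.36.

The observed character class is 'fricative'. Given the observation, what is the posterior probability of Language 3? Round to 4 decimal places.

The responsibility of component k is P(Z=k) f_k(x) divided by Σ_j P(Z=j) f_j(x).
Categorical probabilities:
  L_1 = 0.25
  L_2 = 0.11
  L_3 = 0.25
Unnormalised posteriors:
  P(Z=1)·L_1 = 0.31 × 0.25 = 0.0775
  P(Z=2)·L_2 = 0.33 × 0.11 = 0.0363
  P(Z=3)·L_3 = 0.36 × 0.25 = 0.09
Denominator: 0.0775 + 0.0363 + 0.09 = 0.2038
P(Language 3 | the observation) = 0.09 / 0.2038 ≈ 0.4416

0.4416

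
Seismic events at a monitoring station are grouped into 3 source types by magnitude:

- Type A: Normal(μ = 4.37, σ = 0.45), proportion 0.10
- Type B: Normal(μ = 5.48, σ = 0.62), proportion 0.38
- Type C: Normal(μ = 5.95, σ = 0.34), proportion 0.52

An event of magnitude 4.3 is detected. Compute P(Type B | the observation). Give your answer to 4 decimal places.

0.3133

Posterior ∝ prior × likelihood, so P(k | x) ∝ P(Z=k) f_k(x); normalise over all components.
Normal densities:
  L_A = (1/(0.45·√(2π)))·exp(−(4.3−4.37)²/(2·0.45²)) = 0.886538·exp(-0.01210) = 0.875877
  L_B = (1/(0.62·√(2π)))·exp(−(4.3−5.48)²/(2·0.62²)) = 0.643455·exp(-1.81113) = 0.105185
  L_C = (1/(0.34·√(2π)))·exp(−(4.3−5.95)²/(2·0.34²)) = 1.173360·exp(-11.77552) = 9.02377e-06
Prior × likelihood for each component:
  P(Z=A)·L_A = 0.10 × 0.875877 = 0.0875877
  P(Z=B)·L_B = 0.38 × 0.105185 = 0.0399702
  P(Z=C)·L_C = 0.52 × 9.02377e-06 = 4.69236e-06
Denominator: 0.0875877 + 0.0399702 + 4.69236e-06 = 0.127563
P(Type B | data) = 0.0399702 / 0.127563 ≈ 0.3133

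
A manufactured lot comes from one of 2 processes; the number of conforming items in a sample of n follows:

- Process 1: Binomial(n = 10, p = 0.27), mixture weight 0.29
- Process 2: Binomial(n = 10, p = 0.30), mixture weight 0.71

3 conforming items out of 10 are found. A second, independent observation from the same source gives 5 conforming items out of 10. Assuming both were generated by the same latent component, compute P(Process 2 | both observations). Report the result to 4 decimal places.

0.7746

P(component k | x) = P(Z=k)·f_k(x) / marginal(x), where marginal(x) = Σ_j P(Z=j)·f_j(x).
Since both observations come from the same component, the likelihood for component k is f_k(x₁)·f_k(x₂).
  L_1 = [C(10,3)·0.27^3·0.73^7 = 120·0.019683·0.110474 = 0.260935] × [0.0749607] = 0.0195599
  L_2 = [C(10,3)·0.30^3·0.70^7 = 120·0.027·0.0823543 = 0.266828] × [0.102919] = 0.0274618
Weight by the priors:
  P(Z=1)·L_1 = 0.29 × 0.0195599 = 0.00567237
  P(Z=2)·L_2 = 0.71 × 0.0274618 = 0.0194978
Normaliser: 0.00567237 + 0.0194978 = 0.0251702
So the posterior for Process 2 is 0.0194978 / 0.0251702 ≈ 0.7746.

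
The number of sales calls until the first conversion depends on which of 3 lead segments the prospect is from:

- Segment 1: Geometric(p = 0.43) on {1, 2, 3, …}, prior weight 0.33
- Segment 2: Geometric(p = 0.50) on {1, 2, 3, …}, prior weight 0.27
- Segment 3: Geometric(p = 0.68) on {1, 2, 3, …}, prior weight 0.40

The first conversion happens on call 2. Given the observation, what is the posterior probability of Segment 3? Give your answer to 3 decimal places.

0.370

Posterior ∝ prior × likelihood, so P(k | x) ∝ π_k f_k(x); normalise over all components.
Component likelihoods at x = 2:
  p_1 = 0.2451
  p_2 = 0.25
  p_3 = 0.2176
Prior × likelihood for each component:
  π_1·p_1 = 0.33 × 0.2451 = 0.080883
  π_2·p_2 = 0.27 × 0.25 = 0.0675
  π_3·p_3 = 0.40 × 0.2176 = 0.08704
Normaliser: 0.080883 + 0.0675 + 0.08704 = 0.235423
Responsibility of Segment 3: 0.08704 / 0.235423 ≈ 0.370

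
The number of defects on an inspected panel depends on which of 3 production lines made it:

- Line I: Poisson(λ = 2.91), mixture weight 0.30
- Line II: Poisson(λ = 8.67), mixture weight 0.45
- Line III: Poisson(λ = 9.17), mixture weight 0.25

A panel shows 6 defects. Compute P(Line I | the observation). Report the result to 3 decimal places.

0.170

P(component k | x) = π_k·f_k(x) / marginal(x), where marginal(x) = Σ_j π_j·f_j(x).
Component likelihoods at x = 6 defects:
  f_I = e^(−2.91)·2.91^6/6! = 0.045944
  f_II = e^(−8.67)·8.67^6/6! = 0.101263
  f_III = e^(−9.17)·9.17^6/6! = 0.0859811
Multiply by the mixture weights:
  π_I·f_I = 0.30 × 0.045944 = 0.0137832
  π_II·f_II = 0.45 × 0.101263 = 0.0455682
  π_III·f_III = 0.25 × 0.0859811 = 0.0214953
Normaliser: 0.0137832 + 0.0455682 + 0.0214953 = 0.0808466
So the posterior for Line I is 0.0137832 / 0.0808466 ≈ 0.170.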